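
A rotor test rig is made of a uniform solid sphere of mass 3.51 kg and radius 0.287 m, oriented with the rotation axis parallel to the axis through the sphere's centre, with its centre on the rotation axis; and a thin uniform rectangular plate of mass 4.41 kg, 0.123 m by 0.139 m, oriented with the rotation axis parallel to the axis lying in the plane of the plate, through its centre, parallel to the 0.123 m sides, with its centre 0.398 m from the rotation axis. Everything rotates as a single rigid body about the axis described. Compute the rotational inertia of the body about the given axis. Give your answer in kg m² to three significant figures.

Solid sphere: I_cm = (2/5)MR² = (2/5)(3.51)(0.287)² = 0.11565 kg m²; axis through the centre, so I = 0.11565 kg m².
Rectangular plate: I_cm = (1/12)Mb² = (1/12)(4.41)(0.139)² = 0.0071005 kg m²; centre at d = 0.398 m, so I = I_cm + Md² gives I = 0.0071005 + (4.41)(0.398)² = 0.70566 kg m².
Total I = 0.11565 + 0.70566 = 0.82131 kg m².

0.821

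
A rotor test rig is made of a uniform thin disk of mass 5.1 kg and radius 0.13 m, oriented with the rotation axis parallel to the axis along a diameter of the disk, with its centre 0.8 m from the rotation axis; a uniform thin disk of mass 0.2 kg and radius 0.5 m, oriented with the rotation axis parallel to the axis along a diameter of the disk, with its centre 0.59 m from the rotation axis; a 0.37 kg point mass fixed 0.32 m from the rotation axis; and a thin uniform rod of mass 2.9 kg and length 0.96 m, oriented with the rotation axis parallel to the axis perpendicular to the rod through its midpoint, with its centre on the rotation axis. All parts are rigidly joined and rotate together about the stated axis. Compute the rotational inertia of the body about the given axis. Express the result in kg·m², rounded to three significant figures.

3.63

Thin disk: I_cm = (1/4)MR² = (1/4)(5.1)(0.13)² = 0.021548 kg·m²; centre at d = 0.8 m, so I = I_cm + Md² gives I = 0.021548 + (5.1)(0.8)² = 3.2855 kg·m².
Thin disk: I_cm = (1/4)MR² = (1/4)(0.2)(0.5)² = 0.0125 kg·m²; centre at d = 0.59 m, so I = I_cm + Md² gives I = 0.0125 + (0.2)(0.59)² = 0.08212 kg·m².
Point mass: I_cm = 0; centre at d = 0.32 m, so I = I_cm + Md² gives I = 0 + (0.37)(0.32)² = 0.037888 kg·m².
Thin rod: I_cm = (1/12)ML² = (1/12)(2.9)(0.96)² = 0.22272 kg·m²; axis through the centre, so I = 0.22272 kg·m².
Total I = 3.2855 + 0.08212 + 0.037888 + 0.22272 = 3.6283 kg·m².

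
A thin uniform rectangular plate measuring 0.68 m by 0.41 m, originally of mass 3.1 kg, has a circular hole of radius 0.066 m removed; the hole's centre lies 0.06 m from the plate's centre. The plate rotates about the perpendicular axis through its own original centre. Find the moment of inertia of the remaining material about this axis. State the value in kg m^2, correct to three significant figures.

Unpierced body about its centre: I₀ = (1/12)M(a²+b²) = (1/12)(3.1)[(0.68)² + (0.41)²] = 0.16288 kg m^2.
The removed disk has mass m = M·πr²/(ab) = (3.1)·π(0.066)²/(0.68·0.41) = 0.15216 kg (same uniform areal density).
Its moment of inertia about the rotation axis (parallel-axis theorem): I_hole = (1/2)mr² + md² = (1/2)(0.15216)(0.066)² + (0.15216)(0.06)² = 0.00087919 kg m^2.
Treating the hole as negative mass, I = I₀ − I_hole = 0.16288 − 0.00087919 = 0.162 kg m^2.

0.162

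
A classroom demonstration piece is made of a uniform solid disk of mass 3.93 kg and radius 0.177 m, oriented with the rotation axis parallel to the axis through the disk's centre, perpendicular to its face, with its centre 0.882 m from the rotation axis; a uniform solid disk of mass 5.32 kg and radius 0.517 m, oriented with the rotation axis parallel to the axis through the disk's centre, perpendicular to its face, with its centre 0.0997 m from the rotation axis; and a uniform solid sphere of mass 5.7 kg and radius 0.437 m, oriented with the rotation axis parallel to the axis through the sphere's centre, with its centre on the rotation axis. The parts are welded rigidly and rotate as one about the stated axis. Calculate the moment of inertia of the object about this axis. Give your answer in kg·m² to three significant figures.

4.32

Solid disk: I_cm = (1/2)MR² = (1/2)(3.93)(0.177)² = 0.061561 kg·m²; centre at d = 0.882 m, so the parallel axis theorem gives I = 0.061561 + (3.93)(0.882)² = 3.1188 kg·m².
Solid disk: I_cm = (1/2)MR² = (1/2)(5.32)(0.517)² = 0.71099 kg·m²; centre at d = 0.0997 m, so the parallel axis theorem gives I = 0.71099 + (5.32)(0.0997)² = 0.76387 kg·m².
Solid sphere: I_cm = (2/5)MR² = (2/5)(5.7)(0.437)² = 0.43541 kg·m²; axis through the centre, so I = 0.43541 kg·m².
Total I = 3.1188 + 0.76387 + 0.43541 = 4.3181 kg·m².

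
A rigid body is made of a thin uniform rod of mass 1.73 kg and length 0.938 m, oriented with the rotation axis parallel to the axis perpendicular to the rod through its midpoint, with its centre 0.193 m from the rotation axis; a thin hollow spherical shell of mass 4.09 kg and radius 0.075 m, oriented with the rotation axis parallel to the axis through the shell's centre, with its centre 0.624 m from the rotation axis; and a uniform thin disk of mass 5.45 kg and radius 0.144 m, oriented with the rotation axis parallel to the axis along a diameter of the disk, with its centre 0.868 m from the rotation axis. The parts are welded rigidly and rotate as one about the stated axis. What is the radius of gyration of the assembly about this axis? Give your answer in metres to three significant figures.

0.726

Thin rod: I_cm = (1/12)ML² = (1/12)(1.73)(0.938)² = 0.12684 kg m^2; centre at d = 0.193 m, so I = I_cm + Md² gives I = 0.12684 + (1.73)(0.193)² = 0.19128 kg m^2.
Spherical shell: I_cm = (2/3)MR² = (2/3)(4.09)(0.075)² = 0.015337 kg m^2; centre at d = 0.624 m, so I = I_cm + Md² gives I = 0.015337 + (4.09)(0.624)² = 1.6079 kg m^2.
Thin disk: I_cm = (1/4)MR² = (1/4)(5.45)(0.144)² = 0.028253 kg m^2; centre at d = 0.868 m, so I = I_cm + Md² gives I = 0.028253 + (5.45)(0.868)² = 4.1344 kg m^2.
Total I = 5.9336 kg m^2; total mass M = 11.27 kg.
k = √(I/M) = √(5.9336/11.27) = 0.7256 m.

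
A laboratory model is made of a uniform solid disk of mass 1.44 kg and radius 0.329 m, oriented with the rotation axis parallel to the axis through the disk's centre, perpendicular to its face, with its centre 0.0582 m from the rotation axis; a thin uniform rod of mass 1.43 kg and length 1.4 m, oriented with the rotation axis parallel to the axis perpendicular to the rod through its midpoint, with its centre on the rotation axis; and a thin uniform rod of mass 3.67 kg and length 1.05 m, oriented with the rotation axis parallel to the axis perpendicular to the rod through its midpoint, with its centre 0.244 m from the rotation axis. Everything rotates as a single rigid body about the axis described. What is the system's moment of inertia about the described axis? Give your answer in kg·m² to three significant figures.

Solid disk: I_cm = (1/2)MR² = (1/2)(1.44)(0.329)² = 0.077934 kg·m²; centre at d = 0.0582 m, so I = I_cm + Md² gives I = 0.077934 + (1.44)(0.0582)² = 0.082811 kg·m².
Thin rod: I_cm = (1/12)ML² = (1/12)(1.43)(1.4)² = 0.23357 kg·m²; axis through the centre, so I = 0.23357 kg·m².
Thin rod: I_cm = (1/12)ML² = (1/12)(3.67)(1.05)² = 0.33718 kg·m²; centre at d = 0.244 m, so I = I_cm + Md² gives I = 0.33718 + (3.67)(0.244)² = 0.55568 kg·m².
Total I = 0.082811 + 0.23357 + 0.55568 = 0.87206 kg·m².

0.872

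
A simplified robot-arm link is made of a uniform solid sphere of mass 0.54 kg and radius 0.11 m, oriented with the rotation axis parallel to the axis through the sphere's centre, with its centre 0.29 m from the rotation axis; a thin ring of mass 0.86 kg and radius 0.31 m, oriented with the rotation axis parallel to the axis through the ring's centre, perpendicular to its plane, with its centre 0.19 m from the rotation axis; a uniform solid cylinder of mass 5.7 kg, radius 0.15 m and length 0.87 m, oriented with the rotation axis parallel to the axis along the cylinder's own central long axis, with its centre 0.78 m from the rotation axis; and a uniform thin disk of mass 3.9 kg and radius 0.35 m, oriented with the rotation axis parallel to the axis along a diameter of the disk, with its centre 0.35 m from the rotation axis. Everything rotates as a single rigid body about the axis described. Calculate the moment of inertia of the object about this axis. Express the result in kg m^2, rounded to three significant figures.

Solid sphere: I_cm = (2/5)MR² = (2/5)(0.54)(0.11)² = 0.0026136 kg m^2; centre at d = 0.29 m, so the parallel axis theorem gives I = 0.0026136 + (0.54)(0.29)² = 0.048028 kg m^2.
Thin ring: I_cm = MR² = (0.86)(0.31)² = 0.082646 kg m^2; centre at d = 0.19 m, so the parallel axis theorem gives I = 0.082646 + (0.86)(0.19)² = 0.11369 kg m^2.
Solid cylinder: I_cm = (1/2)MR² = (1/2)(5.7)(0.15)² = 0.064125 kg m^2; centre at d = 0.78 m, so the parallel axis theorem gives I = 0.064125 + (5.7)(0.78)² = 3.532 kg m^2.
Thin disk: I_cm = (1/4)MR² = (1/4)(3.9)(0.35)² = 0.11944 kg m^2; centre at d = 0.35 m, so the parallel axis theorem gives I = 0.11944 + (3.9)(0.35)² = 0.59719 kg m^2.
Total I = 0.048028 + 0.11369 + 3.532 + 0.59719 = 4.2909 kg m^2.

4.29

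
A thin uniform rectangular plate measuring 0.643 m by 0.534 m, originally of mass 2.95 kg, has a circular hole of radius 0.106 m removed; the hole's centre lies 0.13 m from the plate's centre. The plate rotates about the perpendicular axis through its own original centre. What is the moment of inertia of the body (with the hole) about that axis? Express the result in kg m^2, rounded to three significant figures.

0.165

Unpierced body about its centre: I₀ = (1/12)M(a²+b²) = (1/12)(2.95)[(0.643)² + (0.534)²] = 0.17174 kg m^2.
The removed disk has mass m = M·πr²/(ab) = (2.95)·π(0.106)²/(0.643·0.534) = 0.30327 kg (same uniform areal density).
Its moment of inertia about the rotation axis (parallel-axis theorem): I_hole = (1/2)mr² + md² = (1/2)(0.30327)(0.106)² + (0.30327)(0.13)² = 0.0068291 kg m^2.
Treating the hole as negative mass, I = I₀ − I_hole = 0.17174 − 0.0068291 = 0.16491 kg m^2.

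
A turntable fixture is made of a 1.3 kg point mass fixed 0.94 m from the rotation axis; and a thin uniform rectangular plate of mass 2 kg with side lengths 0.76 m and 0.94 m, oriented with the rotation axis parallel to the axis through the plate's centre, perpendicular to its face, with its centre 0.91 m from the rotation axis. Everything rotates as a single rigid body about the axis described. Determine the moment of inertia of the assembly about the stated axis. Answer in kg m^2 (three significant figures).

Point mass: I_cm = 0; centre at d = 0.94 m, so the parallel axis theorem gives I = 0 + (1.3)(0.94)² = 1.1487 kg m^2.
Rectangular plate: I_cm = (1/12)M(a²+b²) = (1/12)(2)[(0.76)² + (0.94)²] = 0.24353 kg m^2; centre at d = 0.91 m, so the parallel axis theorem gives I = 0.24353 + (2)(0.91)² = 1.8997 kg m^2.
Total I = 1.1487 + 1.8997 = 3.0484 kg m^2.

3.05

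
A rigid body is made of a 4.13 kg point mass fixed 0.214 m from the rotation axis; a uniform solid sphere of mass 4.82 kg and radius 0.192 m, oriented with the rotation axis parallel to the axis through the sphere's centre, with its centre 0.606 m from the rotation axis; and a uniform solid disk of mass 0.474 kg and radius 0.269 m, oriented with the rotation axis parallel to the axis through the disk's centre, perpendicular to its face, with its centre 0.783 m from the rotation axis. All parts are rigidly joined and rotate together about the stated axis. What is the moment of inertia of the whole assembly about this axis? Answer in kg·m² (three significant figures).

Point mass: I_cm = 0; centre at d = 0.214 m, so the parallel axis theorem gives I = 0 + (4.13)(0.214)² = 0.18914 kg·m².
Solid sphere: I_cm = (2/5)MR² = (2/5)(4.82)(0.192)² = 0.071074 kg·m²; centre at d = 0.606 m, so the parallel axis theorem gives I = 0.071074 + (4.82)(0.606)² = 1.8412 kg·m².
Solid disk: I_cm = (1/2)MR² = (1/2)(0.474)(0.269)² = 0.01715 kg·m²; centre at d = 0.783 m, so the parallel axis theorem gives I = 0.01715 + (0.474)(0.783)² = 0.30775 kg·m².
Total I = 0.18914 + 1.8412 + 0.30775 = 2.338 kg·m².

2.34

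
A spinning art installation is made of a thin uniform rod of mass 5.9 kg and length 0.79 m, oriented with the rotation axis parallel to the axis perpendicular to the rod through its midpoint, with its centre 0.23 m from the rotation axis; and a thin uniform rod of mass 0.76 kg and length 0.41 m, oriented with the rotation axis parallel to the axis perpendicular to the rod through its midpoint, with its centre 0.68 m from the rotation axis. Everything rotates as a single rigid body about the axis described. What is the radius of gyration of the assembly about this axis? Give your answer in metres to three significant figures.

Thin rod: I_cm = (1/12)ML² = (1/12)(5.9)(0.79)² = 0.30685 kg m²; centre at d = 0.23 m, so the parallel axis theorem gives I = 0.30685 + (5.9)(0.23)² = 0.61896 kg m².
Thin rod: I_cm = (1/12)ML² = (1/12)(0.76)(0.41)² = 0.010646 kg m²; centre at d = 0.68 m, so the parallel axis theorem gives I = 0.010646 + (0.76)(0.68)² = 0.36207 kg m².
Total I = 0.98103 kg m²; total mass M = 6.66 kg.
k = √(I/M) = √(0.98103/6.66) = 0.3838 m.

0.384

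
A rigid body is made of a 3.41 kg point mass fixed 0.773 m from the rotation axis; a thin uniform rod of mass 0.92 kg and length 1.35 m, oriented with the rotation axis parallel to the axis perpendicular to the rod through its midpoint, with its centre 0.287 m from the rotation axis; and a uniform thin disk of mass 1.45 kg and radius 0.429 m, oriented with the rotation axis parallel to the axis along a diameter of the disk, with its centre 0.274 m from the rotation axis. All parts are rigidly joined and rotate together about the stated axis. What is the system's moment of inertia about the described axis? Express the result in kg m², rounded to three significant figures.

Point mass: I_cm = 0; centre at d = 0.773 m, so the parallel axis theorem gives I = 0 + (3.41)(0.773)² = 2.0376 kg m².
Thin rod: I_cm = (1/12)ML² = (1/12)(0.92)(1.35)² = 0.13973 kg m²; centre at d = 0.287 m, so the parallel axis theorem gives I = 0.13973 + (0.92)(0.287)² = 0.2155 kg m².
Thin disk: I_cm = (1/4)MR² = (1/4)(1.45)(0.429)² = 0.066715 kg m²; centre at d = 0.274 m, so the parallel axis theorem gives I = 0.066715 + (1.45)(0.274)² = 0.17558 kg m².
Total I = 2.0376 + 0.2155 + 0.17558 = 2.4287 kg m².

2.43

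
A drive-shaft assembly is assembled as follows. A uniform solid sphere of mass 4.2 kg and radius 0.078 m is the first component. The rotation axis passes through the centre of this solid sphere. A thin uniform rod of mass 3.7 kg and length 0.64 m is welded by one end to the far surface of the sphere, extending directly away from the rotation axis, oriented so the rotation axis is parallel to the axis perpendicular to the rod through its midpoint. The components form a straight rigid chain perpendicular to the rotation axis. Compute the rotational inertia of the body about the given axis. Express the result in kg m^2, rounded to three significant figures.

Solid sphere: I_cm = (2/5)MR² = (2/5)(4.2)(0.078)² = 0.010221 kg m^2; axis through the centre, so I = 0.010221 kg m^2.
Thin rod: I_cm = (1/12)ML² = (1/12)(3.7)(0.64)² = 0.12629 kg m^2; centre at d = 0.078 + 0.32 = 0.398 m, so the parallel axis theorem gives I = 0.12629 + (3.7)(0.398)² = 0.71239 kg m^2.
Total I = 0.010221 + 0.71239 = 0.72261 kg m^2.

0.723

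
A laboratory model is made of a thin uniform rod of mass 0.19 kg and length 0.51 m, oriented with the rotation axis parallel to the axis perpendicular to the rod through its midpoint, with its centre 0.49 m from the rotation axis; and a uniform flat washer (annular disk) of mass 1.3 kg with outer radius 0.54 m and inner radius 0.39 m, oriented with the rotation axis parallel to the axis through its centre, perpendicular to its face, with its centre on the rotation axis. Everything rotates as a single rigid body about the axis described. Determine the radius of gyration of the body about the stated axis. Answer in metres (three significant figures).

0.476

Thin rod: I_cm = (1/12)ML² = (1/12)(0.19)(0.51)² = 0.0041182 kg m^2; centre at d = 0.49 m, so I = I_cm + Md² gives I = 0.0041182 + (0.19)(0.49)² = 0.049737 kg m^2.
Annular disk: I_cm = (1/2)M(R²+r²) = (1/2)(1.3)[(0.54)² + (0.39)²] = 0.28841 kg m^2; axis through the centre, so I = 0.28841 kg m^2.
Total I = 0.33814 kg m^2; total mass M = 1.49 kg.
k = √(I/M) = √(0.33814/1.49) = 0.47638 m.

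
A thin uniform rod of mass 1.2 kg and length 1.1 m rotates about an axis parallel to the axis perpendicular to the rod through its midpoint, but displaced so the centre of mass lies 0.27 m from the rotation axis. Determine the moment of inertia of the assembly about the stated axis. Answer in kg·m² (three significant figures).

0.208

I_cm = (1/12)ML² = (1/12)(1.2)(1.1)² = 0.121 kg·m²; centre at d = 0.27 m, so I = I_cm + Md² gives I = 0.121 + (1.2)(0.27)² = 0.20848 kg·m².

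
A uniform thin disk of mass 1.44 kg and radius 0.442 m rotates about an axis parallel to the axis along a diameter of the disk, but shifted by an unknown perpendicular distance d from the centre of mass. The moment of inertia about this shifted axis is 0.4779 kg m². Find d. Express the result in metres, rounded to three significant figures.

0.532

About the centre-of-mass axis, I_cm = (1/4)MR² = (1/4)(1.44)(0.442)² = 0.070331 kg m².
Parallel axis theorem: I = I_cm + Md², so Md² = 0.4779 − 0.070331 = 0.40757 kg m².
d = √(0.40757 / 1.44) = 0.53201 m.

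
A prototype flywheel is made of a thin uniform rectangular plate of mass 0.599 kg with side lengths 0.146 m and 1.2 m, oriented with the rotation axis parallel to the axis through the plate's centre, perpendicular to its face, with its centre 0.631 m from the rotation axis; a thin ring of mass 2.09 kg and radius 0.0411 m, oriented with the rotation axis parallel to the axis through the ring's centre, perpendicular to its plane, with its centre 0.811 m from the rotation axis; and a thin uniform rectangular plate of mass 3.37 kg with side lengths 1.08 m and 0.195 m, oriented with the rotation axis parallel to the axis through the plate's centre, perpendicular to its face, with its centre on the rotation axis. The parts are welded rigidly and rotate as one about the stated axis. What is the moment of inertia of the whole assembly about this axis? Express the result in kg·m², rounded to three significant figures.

2.03

Rectangular plate: I_cm = (1/12)M(a²+b²) = (1/12)(0.599)[(0.146)² + (1.2)²] = 0.072944 kg·m²; centre at d = 0.631 m, so I = I_cm + Md² gives I = 0.072944 + (0.599)(0.631)² = 0.31144 kg·m².
Thin ring: I_cm = MR² = (2.09)(0.0411)² = 0.0035304 kg·m²; centre at d = 0.811 m, so I = I_cm + Md² gives I = 0.0035304 + (2.09)(0.811)² = 1.3782 kg·m².
Rectangular plate: I_cm = (1/12)M(a²+b²) = (1/12)(3.37)[(1.08)² + (0.195)²] = 0.33824 kg·m²; axis through the centre, so I = 0.33824 kg·m².
Total I = 0.31144 + 1.3782 + 0.33824 = 2.0279 kg·m².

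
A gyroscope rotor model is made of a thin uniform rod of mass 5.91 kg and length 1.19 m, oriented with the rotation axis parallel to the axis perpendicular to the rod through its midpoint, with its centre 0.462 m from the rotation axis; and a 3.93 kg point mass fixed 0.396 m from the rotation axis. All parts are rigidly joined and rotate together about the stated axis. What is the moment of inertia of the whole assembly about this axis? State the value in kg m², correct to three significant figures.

2.58

Thin rod: I_cm = (1/12)ML² = (1/12)(5.91)(1.19)² = 0.69743 kg m²; centre at d = 0.462 m, so I = I_cm + Md² gives I = 0.69743 + (5.91)(0.462)² = 1.9589 kg m².
Point mass: I_cm = 0; centre at d = 0.396 m, so I = I_cm + Md² gives I = 0 + (3.93)(0.396)² = 0.61629 kg m².
Total I = 1.9589 + 0.61629 = 2.5752 kg m².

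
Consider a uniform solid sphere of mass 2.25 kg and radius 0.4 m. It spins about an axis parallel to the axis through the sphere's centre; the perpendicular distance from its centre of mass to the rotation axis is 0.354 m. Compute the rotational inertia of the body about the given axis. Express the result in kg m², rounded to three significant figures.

0.426

I_cm = (2/5)MR² = (2/5)(2.25)(0.4)² = 0.144 kg m²; centre at d = 0.354 m, so I = I_cm + Md² gives I = 0.144 + (2.25)(0.354)² = 0.42596 kg m².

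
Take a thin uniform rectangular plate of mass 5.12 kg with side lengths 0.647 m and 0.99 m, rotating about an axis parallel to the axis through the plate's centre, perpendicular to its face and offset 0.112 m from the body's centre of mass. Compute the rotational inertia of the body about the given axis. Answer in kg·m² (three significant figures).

0.661

I_cm = (1/12)M(a²+b²) = (1/12)(5.12)[(0.647)² + (0.99)²] = 0.59678 kg·m²; centre at d = 0.112 m, so the parallel axis theorem gives I = 0.59678 + (5.12)(0.112)² = 0.66101 kg·m².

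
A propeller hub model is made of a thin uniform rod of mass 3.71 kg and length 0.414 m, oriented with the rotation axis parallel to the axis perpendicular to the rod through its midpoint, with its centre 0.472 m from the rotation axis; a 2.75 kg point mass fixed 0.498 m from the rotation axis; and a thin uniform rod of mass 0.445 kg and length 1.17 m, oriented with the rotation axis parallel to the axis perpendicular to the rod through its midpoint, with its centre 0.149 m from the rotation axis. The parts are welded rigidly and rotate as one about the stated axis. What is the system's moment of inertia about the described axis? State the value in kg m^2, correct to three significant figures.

1.62

Thin rod: I_cm = (1/12)ML² = (1/12)(3.71)(0.414)² = 0.05299 kg m^2; centre at d = 0.472 m, so the parallel axis theorem gives I = 0.05299 + (3.71)(0.472)² = 0.87952 kg m^2.
Point mass: I_cm = 0; centre at d = 0.498 m, so the parallel axis theorem gives I = 0 + (2.75)(0.498)² = 0.68201 kg m^2.
Thin rod: I_cm = (1/12)ML² = (1/12)(0.445)(1.17)² = 0.050763 kg m^2; centre at d = 0.149 m, so the parallel axis theorem gives I = 0.050763 + (0.445)(0.149)² = 0.060643 kg m^2.
Total I = 0.87952 + 0.68201 + 0.060643 = 1.6222 kg m^2.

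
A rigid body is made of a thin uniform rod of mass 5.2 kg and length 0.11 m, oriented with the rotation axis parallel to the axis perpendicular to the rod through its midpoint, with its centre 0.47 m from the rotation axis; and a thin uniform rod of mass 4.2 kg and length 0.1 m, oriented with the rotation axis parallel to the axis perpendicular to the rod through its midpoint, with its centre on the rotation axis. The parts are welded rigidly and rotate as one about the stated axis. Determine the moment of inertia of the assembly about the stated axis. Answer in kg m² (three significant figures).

Thin rod: I_cm = (1/12)ML² = (1/12)(5.2)(0.11)² = 0.0052433 kg m²; centre at d = 0.47 m, so the parallel axis theorem gives I = 0.0052433 + (5.2)(0.47)² = 1.1539 kg m².
Thin rod: I_cm = (1/12)ML² = (1/12)(4.2)(0.1)² = 0.0035 kg m²; axis through the centre, so I = 0.0035 kg m².
Total I = 1.1539 + 0.0035 = 1.1574 kg m².

1.16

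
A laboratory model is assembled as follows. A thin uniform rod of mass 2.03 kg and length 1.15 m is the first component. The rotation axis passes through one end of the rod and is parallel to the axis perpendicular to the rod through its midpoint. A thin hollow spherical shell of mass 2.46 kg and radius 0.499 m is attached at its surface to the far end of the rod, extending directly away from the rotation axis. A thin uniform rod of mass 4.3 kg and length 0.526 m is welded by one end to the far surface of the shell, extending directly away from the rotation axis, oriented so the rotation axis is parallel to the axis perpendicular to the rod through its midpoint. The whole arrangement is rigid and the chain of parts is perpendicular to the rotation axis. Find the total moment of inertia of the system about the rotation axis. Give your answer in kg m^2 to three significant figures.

Thin rod: I_cm = (1/12)ML² = (1/12)(2.03)(1.15)² = 0.22372 kg m^2; centre at d = 0.575 m, so the parallel axis theorem gives I = 0.22372 + (2.03)(0.575)² = 0.89489 kg m^2.
Spherical shell: I_cm = (2/3)MR² = (2/3)(2.46)(0.499)² = 0.40836 kg m^2; centre at d = 0.575 + 0.575 + 0.499 = 1.649 m, so the parallel axis theorem gives I = 0.40836 + (2.46)(1.649)² = 7.0976 kg m^2.
Thin rod: I_cm = (1/12)ML² = (1/12)(4.3)(0.526)² = 0.099142 kg m^2; centre at d = 0.575 + 0.575 + 0.499 + 0.499 + 0.263 = 2.411 m, so the parallel axis theorem gives I = 0.099142 + (4.3)(2.411)² = 25.095 kg m^2.
Total I = 0.89489 + 7.0976 + 25.095 = 33.087 kg m^2.

33.1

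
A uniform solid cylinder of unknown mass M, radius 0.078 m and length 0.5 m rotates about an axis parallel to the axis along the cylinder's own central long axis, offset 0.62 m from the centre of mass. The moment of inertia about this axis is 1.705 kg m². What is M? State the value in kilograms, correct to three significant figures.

4.40

I = I_cm + Md² = (1/2)MR² + Md² = M·[0.5·(0.078)² + (0.62)²] = M·0.38744.
So M = 1.705 / 0.38744 = 4.4007 kg.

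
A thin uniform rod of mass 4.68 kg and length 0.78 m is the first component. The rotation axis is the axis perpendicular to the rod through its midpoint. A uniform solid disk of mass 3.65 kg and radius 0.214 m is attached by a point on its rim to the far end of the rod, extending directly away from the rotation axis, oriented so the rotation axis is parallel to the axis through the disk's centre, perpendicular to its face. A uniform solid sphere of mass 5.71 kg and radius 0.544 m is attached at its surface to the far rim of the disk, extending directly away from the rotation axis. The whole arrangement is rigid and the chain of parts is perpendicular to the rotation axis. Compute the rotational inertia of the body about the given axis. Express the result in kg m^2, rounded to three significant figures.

Thin rod: I_cm = (1/12)ML² = (1/12)(4.68)(0.78)² = 0.23728 kg m^2; axis through the centre, so I = 0.23728 kg m^2.
Solid disk: I_cm = (1/2)MR² = (1/2)(3.65)(0.214)² = 0.083578 kg m^2; centre at d = 0.39 + 0.214 = 0.604 m, so the parallel axis theorem gives I = 0.083578 + (3.65)(0.604)² = 1.4152 kg m^2.
Solid sphere: I_cm = (2/5)MR² = (2/5)(5.71)(0.544)² = 0.67592 kg m^2; centre at d = 0.39 + 0.214 + 0.214 + 0.544 = 1.362 m, so the parallel axis theorem gives I = 0.67592 + (5.71)(1.362)² = 11.268 kg m^2.
Total I = 0.23728 + 1.4152 + 11.268 = 12.921 kg m^2.

12.9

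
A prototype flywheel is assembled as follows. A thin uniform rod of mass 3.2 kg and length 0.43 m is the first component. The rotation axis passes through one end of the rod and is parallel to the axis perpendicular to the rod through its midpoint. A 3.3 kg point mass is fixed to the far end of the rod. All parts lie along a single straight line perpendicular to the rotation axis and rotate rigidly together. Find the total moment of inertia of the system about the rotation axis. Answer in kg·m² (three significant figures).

Thin rod: I_cm = (1/12)ML² = (1/12)(3.2)(0.43)² = 0.049307 kg·m²; centre at d = 0.215 m, so the parallel axis theorem gives I = 0.049307 + (3.2)(0.215)² = 0.19723 kg·m².
Point mass: I_cm = 0; centre at d = 0.215 + 0.215 = 0.43 m, so the parallel axis theorem gives I = 0 + (3.3)(0.43)² = 0.61017 kg·m².
Total I = 0.19723 + 0.61017 = 0.8074 kg·m².

0.807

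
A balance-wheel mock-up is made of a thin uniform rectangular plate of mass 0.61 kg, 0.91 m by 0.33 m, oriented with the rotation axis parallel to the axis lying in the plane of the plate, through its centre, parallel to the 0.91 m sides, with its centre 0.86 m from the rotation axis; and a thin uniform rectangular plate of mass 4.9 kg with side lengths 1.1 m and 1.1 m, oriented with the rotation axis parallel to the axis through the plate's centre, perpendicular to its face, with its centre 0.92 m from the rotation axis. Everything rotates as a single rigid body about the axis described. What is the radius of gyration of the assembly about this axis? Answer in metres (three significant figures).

1.01

Rectangular plate: I_cm = (1/12)Mb² = (1/12)(0.61)(0.33)² = 0.0055357 kg·m²; centre at d = 0.86 m, so I = I_cm + Md² gives I = 0.0055357 + (0.61)(0.86)² = 0.45669 kg·m².
Rectangular plate: I_cm = (1/12)M(a²+b²) = (1/12)(4.9)[(1.1)² + (1.1)²] = 0.98817 kg·m²; centre at d = 0.92 m, so I = I_cm + Md² gives I = 0.98817 + (4.9)(0.92)² = 5.1355 kg·m².
Total I = 5.5922 kg·m²; total mass M = 5.51 kg.
k = √(I/M) = √(5.5922/5.51) = 1.0074 m.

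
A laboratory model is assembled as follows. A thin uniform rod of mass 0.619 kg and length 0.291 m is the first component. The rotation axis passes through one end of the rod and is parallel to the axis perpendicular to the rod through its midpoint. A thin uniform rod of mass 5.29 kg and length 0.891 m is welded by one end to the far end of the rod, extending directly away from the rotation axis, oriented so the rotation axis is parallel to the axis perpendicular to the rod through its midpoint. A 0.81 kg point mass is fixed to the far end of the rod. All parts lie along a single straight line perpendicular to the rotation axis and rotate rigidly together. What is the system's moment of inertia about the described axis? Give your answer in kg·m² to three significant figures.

Thin rod: I_cm = (1/12)ML² = (1/12)(0.619)(0.291)² = 0.0043681 kg·m²; centre at d = 0.1455 m, so I = I_cm + Md² gives I = 0.0043681 + (0.619)(0.1455)² = 0.017473 kg·m².
Thin rod: I_cm = (1/12)ML² = (1/12)(5.29)(0.891)² = 0.34997 kg·m²; centre at d = 0.1455 + 0.1455 + 0.4455 = 0.7365 m, so I = I_cm + Md² gives I = 0.34997 + (5.29)(0.7365)² = 3.2194 kg·m².
Point mass: I_cm = 0; centre at d = 0.1455 + 0.1455 + 0.4455 + 0.4455 = 1.182 m, so I = I_cm + Md² gives I = 0 + (0.81)(1.182)² = 1.1317 kg·m².
Total I = 0.017473 + 3.2194 + 1.1317 = 4.3686 kg·m².

4.37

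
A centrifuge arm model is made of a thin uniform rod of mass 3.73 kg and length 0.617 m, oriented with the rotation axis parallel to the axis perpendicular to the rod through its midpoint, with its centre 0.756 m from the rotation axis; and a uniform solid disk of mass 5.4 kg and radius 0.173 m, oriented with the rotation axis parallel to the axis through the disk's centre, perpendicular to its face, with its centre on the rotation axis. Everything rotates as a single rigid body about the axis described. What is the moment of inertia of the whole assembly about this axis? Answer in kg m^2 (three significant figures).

Thin rod: I_cm = (1/12)ML² = (1/12)(3.73)(0.617)² = 0.11833 kg m^2; centre at d = 0.756 m, so the parallel axis theorem gives I = 0.11833 + (3.73)(0.756)² = 2.2502 kg m^2.
Solid disk: I_cm = (1/2)MR² = (1/2)(5.4)(0.173)² = 0.080808 kg m^2; axis through the centre, so I = 0.080808 kg m^2.
Total I = 2.2502 + 0.080808 = 2.331 kg m^2.

2.33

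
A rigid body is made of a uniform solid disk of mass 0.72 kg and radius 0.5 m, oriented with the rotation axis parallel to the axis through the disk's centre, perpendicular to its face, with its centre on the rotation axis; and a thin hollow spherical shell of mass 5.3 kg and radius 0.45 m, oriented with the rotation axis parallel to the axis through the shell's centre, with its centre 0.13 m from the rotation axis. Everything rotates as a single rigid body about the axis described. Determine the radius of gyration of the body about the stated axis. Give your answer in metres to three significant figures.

Solid disk: I_cm = (1/2)MR² = (1/2)(0.72)(0.5)² = 0.09 kg·m²; axis through the centre, so I = 0.09 kg·m².
Spherical shell: I_cm = (2/3)MR² = (2/3)(5.3)(0.45)² = 0.7155 kg·m²; centre at d = 0.13 m, so the parallel axis theorem gives I = 0.7155 + (5.3)(0.13)² = 0.80507 kg·m².
Total I = 0.89507 kg·m²; total mass M = 6.02 kg.
k = √(I/M) = √(0.89507/6.02) = 0.38559 m.

0.386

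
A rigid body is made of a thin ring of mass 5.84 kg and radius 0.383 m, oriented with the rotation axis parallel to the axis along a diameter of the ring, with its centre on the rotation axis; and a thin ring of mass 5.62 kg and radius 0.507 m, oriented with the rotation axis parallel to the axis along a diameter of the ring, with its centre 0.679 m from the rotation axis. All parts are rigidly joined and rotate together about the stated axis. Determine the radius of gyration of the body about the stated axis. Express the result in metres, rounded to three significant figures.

Thin ring: I_cm = (1/2)MR² = (1/2)(5.84)(0.383)² = 0.42833 kg m^2; axis through the centre, so I = 0.42833 kg m^2.
Thin ring: I_cm = (1/2)MR² = (1/2)(5.62)(0.507)² = 0.72231 kg m^2; centre at d = 0.679 m, so the parallel axis theorem gives I = 0.72231 + (5.62)(0.679)² = 3.3134 kg m^2.
Total I = 3.7417 kg m^2; total mass M = 11.46 kg.
k = √(I/M) = √(3.7417/11.46) = 0.5714 m.

0.571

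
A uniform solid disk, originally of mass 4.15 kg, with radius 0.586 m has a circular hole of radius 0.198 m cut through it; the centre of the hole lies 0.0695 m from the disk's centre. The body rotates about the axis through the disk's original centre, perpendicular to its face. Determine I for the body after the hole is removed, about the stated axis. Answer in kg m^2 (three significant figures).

0.701

Unpierced body about its centre: I₀ = (1/2)MR² = (1/2)(4.15)(0.586)² = 0.71255 kg m^2.
The removed disk has mass m = M·(r/R)² = (4.15)(0.198/0.586)² = 0.47379 kg (same uniform areal density).
Its moment of inertia about the rotation axis (parallel-axis theorem): I_hole = (1/2)mr² + md² = (1/2)(0.47379)(0.198)² + (0.47379)(0.0695)² = 0.011576 kg m^2.
Treating the hole as negative mass, I = I₀ − I_hole = 0.71255 − 0.011576 = 0.70097 kg m^2.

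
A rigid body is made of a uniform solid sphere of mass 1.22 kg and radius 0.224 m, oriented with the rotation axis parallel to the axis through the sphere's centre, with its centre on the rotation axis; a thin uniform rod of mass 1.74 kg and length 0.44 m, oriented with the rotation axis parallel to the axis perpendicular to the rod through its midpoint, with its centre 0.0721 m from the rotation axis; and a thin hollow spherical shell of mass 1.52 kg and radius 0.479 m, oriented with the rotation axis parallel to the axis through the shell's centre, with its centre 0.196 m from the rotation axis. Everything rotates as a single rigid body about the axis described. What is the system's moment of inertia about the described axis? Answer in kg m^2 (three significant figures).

Solid sphere: I_cm = (2/5)MR² = (2/5)(1.22)(0.224)² = 0.024486 kg m^2; axis through the centre, so I = 0.024486 kg m^2.
Thin rod: I_cm = (1/12)ML² = (1/12)(1.74)(0.44)² = 0.028072 kg m^2; centre at d = 0.0721 m, so I = I_cm + Md² gives I = 0.028072 + (1.74)(0.0721)² = 0.037117 kg m^2.
Spherical shell: I_cm = (2/3)MR² = (2/3)(1.52)(0.479)² = 0.2325 kg m^2; centre at d = 0.196 m, so I = I_cm + Md² gives I = 0.2325 + (1.52)(0.196)² = 0.29089 kg m^2.
Total I = 0.024486 + 0.037117 + 0.29089 = 0.3525 kg m^2.

0.352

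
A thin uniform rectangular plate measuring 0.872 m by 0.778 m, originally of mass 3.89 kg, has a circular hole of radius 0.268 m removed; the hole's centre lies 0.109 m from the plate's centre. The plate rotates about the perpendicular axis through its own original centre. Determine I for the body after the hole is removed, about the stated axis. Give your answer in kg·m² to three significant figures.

0.381

Unpierced body about its centre: I₀ = (1/12)M(a²+b²) = (1/12)(3.89)[(0.872)² + (0.778)²] = 0.4427 kg·m².
The removed disk has mass m = M·πr²/(ab) = (3.89)·π(0.268)²/(0.872·0.778) = 1.2938 kg (same uniform areal density).
Its moment of inertia about the rotation axis (parallel-axis theorem): I_hole = (1/2)mr² + md² = (1/2)(1.2938)(0.268)² + (1.2938)(0.109)² = 0.061835 kg·m².
Treating the hole as negative mass, I = I₀ − I_hole = 0.4427 − 0.061835 = 0.38087 kg·m².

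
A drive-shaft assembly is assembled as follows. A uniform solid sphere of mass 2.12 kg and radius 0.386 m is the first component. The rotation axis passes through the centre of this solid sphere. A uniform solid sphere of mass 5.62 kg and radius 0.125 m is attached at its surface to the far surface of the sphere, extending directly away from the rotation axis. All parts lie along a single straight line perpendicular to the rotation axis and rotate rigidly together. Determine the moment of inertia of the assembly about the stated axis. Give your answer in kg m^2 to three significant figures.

1.63

Solid sphere: I_cm = (2/5)MR² = (2/5)(2.12)(0.386)² = 0.12635 kg m^2; axis through the centre, so I = 0.12635 kg m^2.
Solid sphere: I_cm = (2/5)MR² = (2/5)(5.62)(0.125)² = 0.035125 kg m^2; centre at d = 0.386 + 0.125 = 0.511 m, so I = I_cm + Md² gives I = 0.035125 + (5.62)(0.511)² = 1.5026 kg m^2.
Total I = 0.12635 + 1.5026 = 1.629 kg m^2.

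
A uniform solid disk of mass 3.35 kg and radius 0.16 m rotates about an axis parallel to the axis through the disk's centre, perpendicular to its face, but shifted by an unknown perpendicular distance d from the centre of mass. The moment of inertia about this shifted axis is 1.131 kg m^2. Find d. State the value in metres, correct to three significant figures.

About the centre-of-mass axis, I_cm = (1/2)MR² = (1/2)(3.35)(0.16)² = 0.04288 kg m^2.
Parallel axis theorem: I = I_cm + Md², so Md² = 1.131 − 0.04288 = 1.0881 kg m^2.
d = √(1.0881 / 3.35) = 0.56992 m.

0.570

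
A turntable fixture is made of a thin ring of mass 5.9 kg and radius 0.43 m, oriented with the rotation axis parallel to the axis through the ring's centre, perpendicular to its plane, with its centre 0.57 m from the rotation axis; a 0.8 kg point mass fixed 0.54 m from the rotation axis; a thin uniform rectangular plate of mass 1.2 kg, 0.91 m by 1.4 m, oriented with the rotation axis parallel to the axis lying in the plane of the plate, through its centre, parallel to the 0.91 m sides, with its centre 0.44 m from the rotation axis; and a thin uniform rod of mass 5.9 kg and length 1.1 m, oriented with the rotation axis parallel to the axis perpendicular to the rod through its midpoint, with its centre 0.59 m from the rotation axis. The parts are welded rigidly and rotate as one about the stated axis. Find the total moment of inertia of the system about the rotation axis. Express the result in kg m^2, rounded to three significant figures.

Thin ring: I_cm = MR² = (5.9)(0.43)² = 1.0909 kg m^2; centre at d = 0.57 m, so the parallel axis theorem gives I = 1.0909 + (5.9)(0.57)² = 3.0078 kg m^2.
Point mass: I_cm = 0; centre at d = 0.54 m, so the parallel axis theorem gives I = 0 + (0.8)(0.54)² = 0.23328 kg m^2.
Rectangular plate: I_cm = (1/12)Mb² = (1/12)(1.2)(1.4)² = 0.196 kg m^2; centre at d = 0.44 m, so the parallel axis theorem gives I = 0.196 + (1.2)(0.44)² = 0.42832 kg m^2.
Thin rod: I_cm = (1/12)ML² = (1/12)(5.9)(1.1)² = 0.59492 kg m^2; centre at d = 0.59 m, so the parallel axis theorem gives I = 0.59492 + (5.9)(0.59)² = 2.6487 kg m^2.
Total I = 3.0078 + 0.23328 + 0.42832 + 2.6487 = 6.3181 kg m^2.

6.32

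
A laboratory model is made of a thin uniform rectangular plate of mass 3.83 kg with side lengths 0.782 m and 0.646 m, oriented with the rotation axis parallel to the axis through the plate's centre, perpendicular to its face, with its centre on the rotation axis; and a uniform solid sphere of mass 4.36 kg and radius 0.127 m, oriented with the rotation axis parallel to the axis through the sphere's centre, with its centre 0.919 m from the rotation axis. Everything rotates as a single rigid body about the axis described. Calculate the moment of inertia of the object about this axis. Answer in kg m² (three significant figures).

4.04

Rectangular plate: I_cm = (1/12)M(a²+b²) = (1/12)(3.83)[(0.782)² + (0.646)²] = 0.32837 kg m²; axis through the centre, so I = 0.32837 kg m².
Solid sphere: I_cm = (2/5)MR² = (2/5)(4.36)(0.127)² = 0.028129 kg m²; centre at d = 0.919 m, so the parallel axis theorem gives I = 0.028129 + (4.36)(0.919)² = 3.7104 kg m².
Total I = 0.32837 + 3.7104 = 4.0388 kg m².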